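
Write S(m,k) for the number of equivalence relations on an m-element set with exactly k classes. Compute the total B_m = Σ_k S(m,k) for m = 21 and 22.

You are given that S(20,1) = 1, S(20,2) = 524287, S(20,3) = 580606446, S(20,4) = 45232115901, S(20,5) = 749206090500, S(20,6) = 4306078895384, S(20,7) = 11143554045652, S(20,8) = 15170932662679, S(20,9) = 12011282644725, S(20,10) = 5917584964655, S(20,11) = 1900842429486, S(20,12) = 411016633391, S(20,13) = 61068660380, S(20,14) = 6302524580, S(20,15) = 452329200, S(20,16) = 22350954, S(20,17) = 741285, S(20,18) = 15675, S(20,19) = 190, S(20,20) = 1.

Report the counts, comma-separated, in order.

@21  (21,1):1·1+0→1, (21,2):524287·2+1→1048575, (21,3):580606446·3+524287→1742343625, (21,4):45232115901·4+580606446→181509070050, (21,5):749206090500·5+45232115901→3791262568401, (21,6):4306078895384·6+749206090500→26585679462804, (21,7):11143554045652·7+4306078895384→82310957214948, (21,8):15170932662679·8+11143554045652→132511015347084, (21,9):12011282644725·9+15170932662679→123272476465204, (21,10):5917584964655·10+12011282644725→71187132291275, (21,11):1900842429486·11+5917584964655→26826851689001, (21,12):411016633391·12+1900842429486→6833042030178, (21,13):61068660380·13+411016633391→1204909218331, (21,14):6302524580·14+61068660380→149304004500, (21,15):452329200·15+6302524580→13087462580, (21,16):22350954·16+452329200→809944464, (21,17):741285·17+22350954→34952799, (21,18):15675·18+741285→1023435, (21,19):190·19+15675→19285, (21,20):1·20+190→210, (21,21):0·21+1→1
@22  (22,1):1·1+0→1, (22,2):1048575·2+1→2097151, (22,3):1742343625·3+1048575→5228079450, (22,4):181509070050·4+1742343625→727778623825, (22,5):3791262568401·5+181509070050→19137821912055, (22,6):26585679462804·6+3791262568401→163305339345225, (22,7):82310957214948·7+26585679462804→602762379967440, (22,8):132511015347084·8+82310957214948→1142399079991620, (22,9):123272476465204·9+132511015347084→1241963303533920, (22,10):71187132291275·10+123272476465204→835143799377954, (22,11):26826851689001·11+71187132291275→366282500870286, (22,12):6833042030178·12+26826851689001→108823356051137, (22,13):1204909218331·13+6833042030178→22496861868481, (22,14):149304004500·14+1204909218331→3295165281331, (22,15):13087462580·15+149304004500→345615943200, (22,16):809944464·16+13087462580→26046574004, (22,17):34952799·17+809944464→1404142047, (22,18):1023435·18+34952799→53374629, (22,19):19285·19+1023435→1389850, (22,20):210·20+19285→23485, (22,21):1·21+210→231, (22,22):0·22+1→1
B_21 = ΣS(21,k) = 1+1048575+1742343625+181509070050+3791262568401+26585679462804+82310957214948+132511015347084+123272476465204+71187132291275+26826851689001+6833042030178+1204909218331+149304004500+13087462580+809944464+34952799+1023435+19285+210+1 = 474869816156751
B_22 = ΣS(22,k) = 1+2097151+5228079450+727778623825+19137821912055+163305339345225+602762379967440+1142399079991620+1241963303533920+835143799377954+366282500870286+108823356051137+22496861868481+3295165281331+345615943200+26046574004+1404142047+53374629+1389850+23485+231+1 = 4506715738447323

474869816156751, 4506715738447323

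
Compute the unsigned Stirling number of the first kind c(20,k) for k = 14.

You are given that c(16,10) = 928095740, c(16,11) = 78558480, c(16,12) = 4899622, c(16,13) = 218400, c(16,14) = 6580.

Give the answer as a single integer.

[17] T[17,11]:16*78558480+928095740=2185031420 · T[17,12]:16*4899622+78558480=156952432 · T[17,13]:16*218400+4899622=8394022 · T[17,14]:16*6580+218400=323680
[18] T[18,12]:17*156952432+2185031420=4853222764 · T[18,13]:17*8394022+156952432=299650806 · T[18,14]:17*323680+8394022=13896582
[19] T[19,13]:18*299650806+4853222764=10246937272 · T[19,14]:18*13896582+299650806=549789282
[20] T[20,14]:19*549789282+10246937272=20692933630
Read c(20,14) = 20692933630.

20692933630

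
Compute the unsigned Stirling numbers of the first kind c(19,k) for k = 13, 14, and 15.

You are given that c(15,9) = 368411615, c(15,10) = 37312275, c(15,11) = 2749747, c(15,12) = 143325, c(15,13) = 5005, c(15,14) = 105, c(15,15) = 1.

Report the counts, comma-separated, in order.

10246937272, 549789282, 22323822

i=16: T(16,10)=368411615+15·37312275=928095740 | T(16,11)=37312275+15·2749747=78558480 | T(16,12)=2749747+15·143325=4899622 | T(16,13)=143325+15·5005=218400 | T(16,14)=5005+15·105=6580 | T(16,15)=105+15·1=120
i=17: T(17,11)=928095740+16·78558480=2185031420 | T(17,12)=78558480+16·4899622=156952432 | T(17,13)=4899622+16·218400=8394022 | T(17,14)=218400+16·6580=323680 | T(17,15)=6580+16·120=8500
i=18: T(18,12)=2185031420+17·156952432=4853222764 | T(18,13)=156952432+17·8394022=299650806 | T(18,14)=8394022+17·323680=13896582 | T(18,15)=323680+17·8500=468180
i=19: T(19,13)=4853222764+18·299650806=10246937272 | T(19,14)=299650806+18·13896582=549789282 | T(19,15)=13896582+18·468180=22323822
Read c(19,13) = 10246937272, c(19,14) = 549789282, c(19,15) = 22323822.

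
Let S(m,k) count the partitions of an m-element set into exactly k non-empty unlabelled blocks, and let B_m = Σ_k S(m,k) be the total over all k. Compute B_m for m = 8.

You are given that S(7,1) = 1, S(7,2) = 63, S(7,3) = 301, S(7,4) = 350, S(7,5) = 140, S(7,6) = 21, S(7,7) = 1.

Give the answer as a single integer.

r8: T_8,1=1×1+0=1; T_8,2=2×63+1=127; T_8,3=3×301+63=966; T_8,4=4×350+301=1701; T_8,5=5×140+350=1050; T_8,6=6×21+140=266; T_8,7=7×1+21=28; T_8,8=8×0+1=1
B_8 = ΣS(8,k) = 1+127+966+1701+1050+266+28+1 = 4140

4140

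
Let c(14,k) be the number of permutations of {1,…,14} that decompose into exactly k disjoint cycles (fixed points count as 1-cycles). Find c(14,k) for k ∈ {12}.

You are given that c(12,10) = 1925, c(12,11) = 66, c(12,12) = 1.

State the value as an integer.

3731

[13] T[13,11]:12*66+1925=2717 · T[13,12]:12*1+66=78
[14] T[14,12]:13*78+2717=3731
Read c(14,12) = 3731.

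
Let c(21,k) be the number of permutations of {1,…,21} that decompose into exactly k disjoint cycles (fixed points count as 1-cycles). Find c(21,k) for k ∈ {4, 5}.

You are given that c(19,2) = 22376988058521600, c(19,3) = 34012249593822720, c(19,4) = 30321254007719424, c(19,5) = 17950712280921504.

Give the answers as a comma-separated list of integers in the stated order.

row 20: T[20][3]=19·34012249593822720+22376988058521600=668609730341153280  T[20][4]=19·30321254007719424+34012249593822720=610116075740491776  T[20][5]=19·17950712280921504+30321254007719424=371384787345228000
row 21: T[21][4]=20·610116075740491776+668609730341153280=12870931245150988800  T[21][5]=20·371384787345228000+610116075740491776=8037811822645051776
Read c(21,4) = 12870931245150988800, c(21,5) = 8037811822645051776.

12870931245150988800, 8037811822645051776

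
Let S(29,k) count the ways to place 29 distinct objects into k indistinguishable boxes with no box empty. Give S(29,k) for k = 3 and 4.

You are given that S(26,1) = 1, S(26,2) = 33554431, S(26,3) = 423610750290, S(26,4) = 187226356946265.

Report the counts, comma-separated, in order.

11438127792025, 11998160744311570

row 27: T[27][1]=1·1+0=1  T[27][2]=2·33554431+1=67108863  T[27][3]=3·423610750290+33554431=1270865805301  T[27][4]=4·187226356946265+423610750290=749329038535350
row 28: T[28][2]=2·67108863+1=134217727  T[28][3]=3·1270865805301+67108863=3812664524766  T[28][4]=4·749329038535350+1270865805301=2998587019946701
row 29: T[29][3]=3·3812664524766+134217727=11438127792025  T[29][4]=4·2998587019946701+3812664524766=11998160744311570
Read S(29,3) = 11438127792025, S(29,4) = 11998160744311570.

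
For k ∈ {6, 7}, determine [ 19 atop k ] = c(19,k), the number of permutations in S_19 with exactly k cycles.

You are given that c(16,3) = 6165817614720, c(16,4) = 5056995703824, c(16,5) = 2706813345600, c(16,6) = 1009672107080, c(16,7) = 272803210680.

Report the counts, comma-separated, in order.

i=17: T(17,4)=6165817614720+16·5056995703824=87077748875904 | T(17,5)=5056995703824+16·2706813345600=48366009233424 | T(17,6)=2706813345600+16·1009672107080=18861567058880 | T(17,7)=1009672107080+16·272803210680=5374523477960
i=18: T(18,5)=87077748875904+17·48366009233424=909299905844112 | T(18,6)=48366009233424+17·18861567058880=369012649234384 | T(18,7)=18861567058880+17·5374523477960=110228466184200
i=19: T(19,6)=909299905844112+18·369012649234384=7551527592063024 | T(19,7)=369012649234384+18·110228466184200=2353125040549984
Read c(19,6) = 7551527592063024, c(19,7) = 2353125040549984.

7551527592063024, 2353125040549984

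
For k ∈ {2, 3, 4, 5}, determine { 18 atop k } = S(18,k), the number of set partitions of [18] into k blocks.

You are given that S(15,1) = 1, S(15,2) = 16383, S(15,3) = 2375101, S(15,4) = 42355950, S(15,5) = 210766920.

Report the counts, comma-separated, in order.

131071, 64439010, 2798806985, 28958095545

row 16: T[16][1]=1·1+0=1  T[16][2]=2·16383+1=32767  T[16][3]=3·2375101+16383=7141686  T[16][4]=4·42355950+2375101=171798901  T[16][5]=5·210766920+42355950=1096190550
row 17: T[17][1]=1·1+0=1  T[17][2]=2·32767+1=65535  T[17][3]=3·7141686+32767=21457825  T[17][4]=4·171798901+7141686=694337290  T[17][5]=5·1096190550+171798901=5652751651
row 18: T[18][2]=2·65535+1=131071  T[18][3]=3·21457825+65535=64439010  T[18][4]=4·694337290+21457825=2798806985  T[18][5]=5·5652751651+694337290=28958095545
Read S(18,2) = 131071, S(18,3) = 64439010, S(18,4) = 2798806985, S(18,5) = 28958095545.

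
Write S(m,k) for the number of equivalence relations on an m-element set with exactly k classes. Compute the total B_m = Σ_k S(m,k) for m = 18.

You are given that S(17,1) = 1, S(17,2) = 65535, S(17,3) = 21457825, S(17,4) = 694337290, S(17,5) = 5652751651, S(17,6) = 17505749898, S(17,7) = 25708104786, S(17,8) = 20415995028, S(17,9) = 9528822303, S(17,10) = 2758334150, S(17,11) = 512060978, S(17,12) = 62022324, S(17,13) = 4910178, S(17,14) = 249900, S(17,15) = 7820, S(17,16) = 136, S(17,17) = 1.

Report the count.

682076806159

[18] T[18,1]:1*1+0=1 · T[18,2]:2*65535+1=131071 · T[18,3]:3*21457825+65535=64439010 · T[18,4]:4*694337290+21457825=2798806985 · T[18,5]:5*5652751651+694337290=28958095545 · T[18,6]:6*17505749898+5652751651=110687251039 · T[18,7]:7*25708104786+17505749898=197462483400 · T[18,8]:8*20415995028+25708104786=189036065010 · T[18,9]:9*9528822303+20415995028=106175395755 · T[18,10]:10*2758334150+9528822303=37112163803 · T[18,11]:11*512060978+2758334150=8391004908 · T[18,12]:12*62022324+512060978=1256328866 · T[18,13]:13*4910178+62022324=125854638 · T[18,14]:14*249900+4910178=8408778 · T[18,15]:15*7820+249900=367200 · T[18,16]:16*136+7820=9996 · T[18,17]:17*1+136=153 · T[18,18]:18*0+1=1
B_18 = ΣS(18,k) = 1+131071+64439010+2798806985+28958095545+110687251039+197462483400+189036065010+106175395755+37112163803+8391004908+1256328866+125854638+8408778+367200+9996+153+1 = 682076806159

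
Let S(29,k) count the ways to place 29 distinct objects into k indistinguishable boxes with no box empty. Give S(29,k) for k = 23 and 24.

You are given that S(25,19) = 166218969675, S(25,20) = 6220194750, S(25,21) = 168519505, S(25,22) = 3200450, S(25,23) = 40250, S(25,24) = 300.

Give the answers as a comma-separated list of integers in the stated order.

row 26: T[26][20]=20·6220194750+166218969675=290622864675  T[26][21]=21·168519505+6220194750=9759104355  T[26][22]=22·3200450+168519505=238929405  T[26][23]=23·40250+3200450=4126200  T[26][24]=24·300+40250=47450
row 27: T[27][21]=21·9759104355+290622864675=495564056130  T[27][22]=22·238929405+9759104355=15015551265  T[27][23]=23·4126200+238929405=333832005  T[27][24]=24·47450+4126200=5265000
row 28: T[28][22]=22·15015551265+495564056130=825906183960  T[28][23]=23·333832005+15015551265=22693687380  T[28][24]=24·5265000+333832005=460192005
row 29: T[29][23]=23·22693687380+825906183960=1347860993700  T[29][24]=24·460192005+22693687380=33738295500
Read S(29,23) = 1347860993700, S(29,24) = 33738295500.

1347860993700, 33738295500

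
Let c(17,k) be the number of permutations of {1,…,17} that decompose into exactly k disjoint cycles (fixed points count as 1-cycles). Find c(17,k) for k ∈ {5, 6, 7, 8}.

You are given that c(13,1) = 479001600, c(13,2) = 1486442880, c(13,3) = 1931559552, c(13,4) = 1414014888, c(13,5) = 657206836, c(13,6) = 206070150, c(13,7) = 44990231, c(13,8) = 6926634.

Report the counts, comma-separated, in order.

48366009233424, 18861567058880, 5374523477960, 1146901283528

i=14: T(14,2)=479001600+13·1486442880=19802759040 | T(14,3)=1486442880+13·1931559552=26596717056 | T(14,4)=1931559552+13·1414014888=20313753096 | T(14,5)=1414014888+13·657206836=9957703756 | T(14,6)=657206836+13·206070150=3336118786 | T(14,7)=206070150+13·44990231=790943153 | T(14,8)=44990231+13·6926634=135036473
i=15: T(15,3)=19802759040+14·26596717056=392156797824 | T(15,4)=26596717056+14·20313753096=310989260400 | T(15,5)=20313753096+14·9957703756=159721605680 | T(15,6)=9957703756+14·3336118786=56663366760 | T(15,7)=3336118786+14·790943153=14409322928 | T(15,8)=790943153+14·135036473=2681453775
i=16: T(16,4)=392156797824+15·310989260400=5056995703824 | T(16,5)=310989260400+15·159721605680=2706813345600 | T(16,6)=159721605680+15·56663366760=1009672107080 | T(16,7)=56663366760+15·14409322928=272803210680 | T(16,8)=14409322928+15·2681453775=54631129553
i=17: T(17,5)=5056995703824+16·2706813345600=48366009233424 | T(17,6)=2706813345600+16·1009672107080=18861567058880 | T(17,7)=1009672107080+16·272803210680=5374523477960 | T(17,8)=272803210680+16·54631129553=1146901283528
Read c(17,5) = 48366009233424, c(17,6) = 18861567058880, c(17,7) = 5374523477960, c(17,8) = 1146901283528.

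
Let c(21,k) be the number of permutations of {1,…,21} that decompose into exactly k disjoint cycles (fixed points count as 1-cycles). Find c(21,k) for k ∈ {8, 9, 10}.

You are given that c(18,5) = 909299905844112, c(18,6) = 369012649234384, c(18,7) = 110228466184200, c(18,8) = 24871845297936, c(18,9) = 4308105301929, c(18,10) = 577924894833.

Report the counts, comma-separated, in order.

311333643161390640, 63030812099294896, 10142299865511450

r19: T_19,6=18×369012649234384+909299905844112=7551527592063024; T_19,7=18×110228466184200+369012649234384=2353125040549984; T_19,8=18×24871845297936+110228466184200=557921681547048; T_19,9=18×4308105301929+24871845297936=102417740732658; T_19,10=18×577924894833+4308105301929=14710753408923
r20: T_20,7=19×2353125040549984+7551527592063024=52260903362512720; T_20,8=19×557921681547048+2353125040549984=12953636989943896; T_20,9=19×102417740732658+557921681547048=2503858755467550; T_20,10=19×14710753408923+102417740732658=381922055502195
r21: T_21,8=20×12953636989943896+52260903362512720=311333643161390640; T_21,9=20×2503858755467550+12953636989943896=63030812099294896; T_21,10=20×381922055502195+2503858755467550=10142299865511450
Read c(21,8) = 311333643161390640, c(21,9) = 63030812099294896, c(21,10) = 10142299865511450.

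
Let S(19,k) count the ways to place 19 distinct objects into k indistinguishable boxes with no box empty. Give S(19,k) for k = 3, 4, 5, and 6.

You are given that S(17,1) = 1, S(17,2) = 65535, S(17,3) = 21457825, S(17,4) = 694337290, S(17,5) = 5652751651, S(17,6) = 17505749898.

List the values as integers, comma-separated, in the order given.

193448101, 11259666950, 147589284710, 693081601779

@18  (18,2):65535·2+1→131071, (18,3):21457825·3+65535→64439010, (18,4):694337290·4+21457825→2798806985, (18,5):5652751651·5+694337290→28958095545, (18,6):17505749898·6+5652751651→110687251039
@19  (19,3):64439010·3+131071→193448101, (19,4):2798806985·4+64439010→11259666950, (19,5):28958095545·5+2798806985→147589284710, (19,6):110687251039·6+28958095545→693081601779
Read S(19,3) = 193448101, S(19,4) = 11259666950, S(19,5) = 147589284710, S(19,6) = 693081601779.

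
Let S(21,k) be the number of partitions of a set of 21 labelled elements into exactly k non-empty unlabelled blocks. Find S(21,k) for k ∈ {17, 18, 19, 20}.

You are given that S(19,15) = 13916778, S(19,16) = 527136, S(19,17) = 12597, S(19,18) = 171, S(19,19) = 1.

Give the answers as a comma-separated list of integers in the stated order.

i=20: T(20,16)=13916778+16·527136=22350954 | T(20,17)=527136+17·12597=741285 | T(20,18)=12597+18·171=15675 | T(20,19)=171+19·1=190 | T(20,20)=1+20·0=1
i=21: T(21,17)=22350954+17·741285=34952799 | T(21,18)=741285+18·15675=1023435 | T(21,19)=15675+19·190=19285 | T(21,20)=190+20·1=210
Read S(21,17) = 34952799, S(21,18) = 1023435, S(21,19) = 19285, S(21,20) = 210.

34952799, 1023435, 19285, 210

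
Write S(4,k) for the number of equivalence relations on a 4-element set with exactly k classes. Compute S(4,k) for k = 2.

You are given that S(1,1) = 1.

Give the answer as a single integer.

[2] T[2,1]:1*1+0=1 · T[2,2]:2*0+1=1
[3] T[3,1]:1*1+0=1 · T[3,2]:2*1+1=3
[4] T[4,2]:2*3+1=7
Read S(4,2) = 7.

7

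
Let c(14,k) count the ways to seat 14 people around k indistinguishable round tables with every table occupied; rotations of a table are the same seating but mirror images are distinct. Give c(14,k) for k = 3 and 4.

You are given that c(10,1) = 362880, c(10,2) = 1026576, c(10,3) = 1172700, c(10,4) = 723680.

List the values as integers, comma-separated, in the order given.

row 11: T[11][1]=10·362880+0=3628800  T[11][2]=10·1026576+362880=10628640  T[11][3]=10·1172700+1026576=12753576  T[11][4]=10·723680+1172700=8409500
row 12: T[12][1]=11·3628800+0=39916800  T[12][2]=11·10628640+3628800=120543840  T[12][3]=11·12753576+10628640=150917976  T[12][4]=11·8409500+12753576=105258076
row 13: T[13][2]=12·120543840+39916800=1486442880  T[13][3]=12·150917976+120543840=1931559552  T[13][4]=12·105258076+150917976=1414014888
row 14: T[14][3]=13·1931559552+1486442880=26596717056  T[14][4]=13·1414014888+1931559552=20313753096
Read c(14,3) = 26596717056, c(14,4) = 20313753096.

26596717056, 20313753096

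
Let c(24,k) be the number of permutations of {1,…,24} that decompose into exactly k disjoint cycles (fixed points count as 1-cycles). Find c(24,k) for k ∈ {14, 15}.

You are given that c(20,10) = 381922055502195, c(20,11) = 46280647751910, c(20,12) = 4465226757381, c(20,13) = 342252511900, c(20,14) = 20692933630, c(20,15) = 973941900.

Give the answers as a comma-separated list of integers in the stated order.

34701806448704206, 2406046038644556

i=21: T(21,11)=381922055502195+20·46280647751910=1307535010540395 | T(21,12)=46280647751910+20·4465226757381=135585182899530 | T(21,13)=4465226757381+20·342252511900=11310276995381 | T(21,14)=342252511900+20·20692933630=756111184500 | T(21,15)=20692933630+20·973941900=40171771630
i=22: T(22,12)=1307535010540395+21·135585182899530=4154823851430525 | T(22,13)=135585182899530+21·11310276995381=373100999802531 | T(22,14)=11310276995381+21·756111184500=27188611869881 | T(22,15)=756111184500+21·40171771630=1599718388730
i=23: T(23,13)=4154823851430525+22·373100999802531=12363045847086207 | T(23,14)=373100999802531+22·27188611869881=971250460939913 | T(23,15)=27188611869881+22·1599718388730=62382416421941
i=24: T(24,14)=12363045847086207+23·971250460939913=34701806448704206 | T(24,15)=971250460939913+23·62382416421941=2406046038644556
Read c(24,14) = 34701806448704206, c(24,15) = 2406046038644556.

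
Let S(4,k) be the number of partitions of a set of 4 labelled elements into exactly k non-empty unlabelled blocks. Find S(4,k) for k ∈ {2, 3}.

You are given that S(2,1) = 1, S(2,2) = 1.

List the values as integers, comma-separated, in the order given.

7, 6

r3: T_3,1=1×1+0=1; T_3,2=2×1+1=3; T_3,3=3×0+1=1
r4: T_4,2=2×3+1=7; T_4,3=3×1+3=6
Read S(4,2) = 7, S(4,3) = 6.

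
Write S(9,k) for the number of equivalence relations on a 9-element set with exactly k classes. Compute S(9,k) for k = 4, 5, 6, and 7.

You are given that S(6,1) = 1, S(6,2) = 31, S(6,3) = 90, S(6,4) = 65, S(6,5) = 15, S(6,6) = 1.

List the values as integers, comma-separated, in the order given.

row 7: T[7][2]=2·31+1=63  T[7][3]=3·90+31=301  T[7][4]=4·65+90=350  T[7][5]=5·15+65=140  T[7][6]=6·1+15=21  T[7][7]=7·0+1=1
row 8: T[8][3]=3·301+63=966  T[8][4]=4·350+301=1701  T[8][5]=5·140+350=1050  T[8][6]=6·21+140=266  T[8][7]=7·1+21=28
row 9: T[9][4]=4·1701+966=7770  T[9][5]=5·1050+1701=6951  T[9][6]=6·266+1050=2646  T[9][7]=7·28+266=462
Read S(9,4) = 7770, S(9,5) = 6951, S(9,6) = 2646, S(9,7) = 462.

7770, 6951, 2646, 462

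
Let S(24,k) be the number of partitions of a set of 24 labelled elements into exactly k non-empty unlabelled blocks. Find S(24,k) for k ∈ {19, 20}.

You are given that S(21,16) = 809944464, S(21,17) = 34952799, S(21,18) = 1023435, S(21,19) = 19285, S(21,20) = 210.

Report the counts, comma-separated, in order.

3880739170, 116972779

i=22: T(22,17)=809944464+17·34952799=1404142047 | T(22,18)=34952799+18·1023435=53374629 | T(22,19)=1023435+19·19285=1389850 | T(22,20)=19285+20·210=23485
i=23: T(23,18)=1404142047+18·53374629=2364885369 | T(23,19)=53374629+19·1389850=79781779 | T(23,20)=1389850+20·23485=1859550
i=24: T(24,19)=2364885369+19·79781779=3880739170 | T(24,20)=79781779+20·1859550=116972779
Read S(24,19) = 3880739170, S(24,20) = 116972779.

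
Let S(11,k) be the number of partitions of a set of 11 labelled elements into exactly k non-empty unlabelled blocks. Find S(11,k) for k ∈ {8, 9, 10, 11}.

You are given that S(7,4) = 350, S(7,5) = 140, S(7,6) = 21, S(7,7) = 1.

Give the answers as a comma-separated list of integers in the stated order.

r8: T_8,5=5×140+350=1050; T_8,6=6×21+140=266; T_8,7=7×1+21=28; T_8,8=8×0+1=1
r9: T_9,6=6×266+1050=2646; T_9,7=7×28+266=462; T_9,8=8×1+28=36; T_9,9=9×0+1=1
r10: T_10,7=7×462+2646=5880; T_10,8=8×36+462=750; T_10,9=9×1+36=45; T_10,10=10×0+1=1
r11: T_11,8=8×750+5880=11880; T_11,9=9×45+750=1155; T_11,10=10×1+45=55; T_11,11=11×0+1=1
Read S(11,8) = 11880, S(11,9) = 1155, S(11,10) = 55, S(11,11) = 1.

11880, 1155, 55, 1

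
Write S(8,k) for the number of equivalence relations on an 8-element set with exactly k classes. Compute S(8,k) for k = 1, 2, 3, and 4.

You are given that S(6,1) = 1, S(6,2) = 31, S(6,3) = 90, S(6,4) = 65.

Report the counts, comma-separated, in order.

1, 127, 966, 1701

@7  (7,1):1·1+0→1, (7,2):31·2+1→63, (7,3):90·3+31→301, (7,4):65·4+90→350
@8  (8,1):1·1+0→1, (8,2):63·2+1→127, (8,3):301·3+63→966, (8,4):350·4+301→1701
Read S(8,1) = 1, S(8,2) = 127, S(8,3) = 966, S(8,4) = 1701.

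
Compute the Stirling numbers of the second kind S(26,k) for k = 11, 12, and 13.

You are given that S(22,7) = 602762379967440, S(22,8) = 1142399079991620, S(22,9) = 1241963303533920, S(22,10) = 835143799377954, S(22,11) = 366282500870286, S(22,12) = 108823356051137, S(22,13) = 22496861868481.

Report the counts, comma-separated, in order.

r23: T_23,8=8×1142399079991620+602762379967440=9741955019900400; T_23,9=9×1241963303533920+1142399079991620=12320068811796900; T_23,10=10×835143799377954+1241963303533920=9593401297313460; T_23,11=11×366282500870286+835143799377954=4864251308951100; T_23,12=12×108823356051137+366282500870286=1672162773483930; T_23,13=13×22496861868481+108823356051137=401282560341390
r24: T_24,9=9×12320068811796900+9741955019900400=120622574326072500; T_24,10=10×9593401297313460+12320068811796900=108254081784931500; T_24,11=11×4864251308951100+9593401297313460=63100165695775560; T_24,12=12×1672162773483930+4864251308951100=24930204590758260; T_24,13=13×401282560341390+1672162773483930=6888836057922000
r25: T_25,10=10×108254081784931500+120622574326072500=1203163392175387500; T_25,11=11×63100165695775560+108254081784931500=802355904438462660; T_25,12=12×24930204590758260+63100165695775560=362262620784874680; T_25,13=13×6888836057922000+24930204590758260=114485073343744260
r26: T_26,11=11×802355904438462660+1203163392175387500=10029078340998476760; T_26,12=12×362262620784874680+802355904438462660=5149507353856958820; T_26,13=13×114485073343744260+362262620784874680=1850568574253550060
Read S(26,11) = 10029078340998476760, S(26,12) = 5149507353856958820, S(26,13) = 1850568574253550060.

10029078340998476760, 5149507353856958820, 1850568574253550060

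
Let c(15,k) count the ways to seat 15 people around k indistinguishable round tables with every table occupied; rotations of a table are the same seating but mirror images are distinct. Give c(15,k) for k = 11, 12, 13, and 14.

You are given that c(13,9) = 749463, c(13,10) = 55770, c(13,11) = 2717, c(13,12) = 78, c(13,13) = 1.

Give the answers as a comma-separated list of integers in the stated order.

2749747, 143325, 5005, 105

[14] T[14,10]:13*55770+749463=1474473 · T[14,11]:13*2717+55770=91091 · T[14,12]:13*78+2717=3731 · T[14,13]:13*1+78=91 · T[14,14]:13*0+1=1
[15] T[15,11]:14*91091+1474473=2749747 · T[15,12]:14*3731+91091=143325 · T[15,13]:14*91+3731=5005 · T[15,14]:14*1+91=105
Read c(15,11) = 2749747, c(15,12) = 143325, c(15,13) = 5005, c(15,14) = 105.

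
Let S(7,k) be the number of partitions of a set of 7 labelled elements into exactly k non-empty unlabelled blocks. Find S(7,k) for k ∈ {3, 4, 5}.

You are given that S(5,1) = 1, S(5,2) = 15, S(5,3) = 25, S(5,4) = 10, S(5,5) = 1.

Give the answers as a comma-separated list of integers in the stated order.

r6: T_6,2=2×15+1=31; T_6,3=3×25+15=90; T_6,4=4×10+25=65; T_6,5=5×1+10=15
r7: T_7,3=3×90+31=301; T_7,4=4×65+90=350; T_7,5=5×15+65=140
Read S(7,3) = 301, S(7,4) = 350, S(7,5) = 140.

301, 350, 140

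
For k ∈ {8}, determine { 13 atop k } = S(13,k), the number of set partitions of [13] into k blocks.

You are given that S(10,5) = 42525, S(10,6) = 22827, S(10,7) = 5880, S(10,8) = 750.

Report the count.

@11  (11,6):22827·6+42525→179487, (11,7):5880·7+22827→63987, (11,8):750·8+5880→11880
@12  (12,7):63987·7+179487→627396, (12,8):11880·8+63987→159027
@13  (13,8):159027·8+627396→1899612
Read S(13,8) = 1899612.

1899612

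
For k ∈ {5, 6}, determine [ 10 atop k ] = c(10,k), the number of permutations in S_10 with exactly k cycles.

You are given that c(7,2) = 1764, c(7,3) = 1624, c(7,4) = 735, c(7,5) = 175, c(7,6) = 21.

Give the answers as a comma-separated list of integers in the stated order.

row 8: T[8][3]=7·1624+1764=13132  T[8][4]=7·735+1624=6769  T[8][5]=7·175+735=1960  T[8][6]=7·21+175=322
row 9: T[9][4]=8·6769+13132=67284  T[9][5]=8·1960+6769=22449  T[9][6]=8·322+1960=4536
row 10: T[10][5]=9·22449+67284=269325  T[10][6]=9·4536+22449=63273
Read c(10,5) = 269325, c(10,6) = 63273.

269325, 63273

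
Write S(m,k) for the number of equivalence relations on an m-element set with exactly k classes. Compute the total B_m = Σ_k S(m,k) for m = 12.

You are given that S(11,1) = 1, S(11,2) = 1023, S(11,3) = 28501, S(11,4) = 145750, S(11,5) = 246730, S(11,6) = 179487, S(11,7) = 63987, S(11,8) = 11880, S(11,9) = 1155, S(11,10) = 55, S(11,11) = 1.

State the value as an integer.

4213597

@12  (12,1):1·1+0→1, (12,2):1023·2+1→2047, (12,3):28501·3+1023→86526, (12,4):145750·4+28501→611501, (12,5):246730·5+145750→1379400, (12,6):179487·6+246730→1323652, (12,7):63987·7+179487→627396, (12,8):11880·8+63987→159027, (12,9):1155·9+11880→22275, (12,10):55·10+1155→1705, (12,11):1·11+55→66, (12,12):0·12+1→1
B_12 = ΣS(12,k) = 1+2047+86526+611501+1379400+1323652+627396+159027+22275+1705+66+1 = 4213597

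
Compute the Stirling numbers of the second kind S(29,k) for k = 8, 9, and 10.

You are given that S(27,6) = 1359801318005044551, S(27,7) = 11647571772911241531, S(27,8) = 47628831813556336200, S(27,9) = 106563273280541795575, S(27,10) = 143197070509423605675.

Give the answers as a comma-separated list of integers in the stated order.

3224318613979279184316, 9452962848327254398506, 16392038075086211019625

r28: T_28,7=7×11647571772911241531+1359801318005044551=82892803728383735268; T_28,8=8×47628831813556336200+11647571772911241531=392678226281361931131; T_28,9=9×106563273280541795575+47628831813556336200=1006698291338432496375; T_28,10=10×143197070509423605675+106563273280541795575=1538533978374777852325
r29: T_29,8=8×392678226281361931131+82892803728383735268=3224318613979279184316; T_29,9=9×1006698291338432496375+392678226281361931131=9452962848327254398506; T_29,10=10×1538533978374777852325+1006698291338432496375=16392038075086211019625
Read S(29,8) = 3224318613979279184316, S(29,9) = 9452962848327254398506, S(29,10) = 16392038075086211019625.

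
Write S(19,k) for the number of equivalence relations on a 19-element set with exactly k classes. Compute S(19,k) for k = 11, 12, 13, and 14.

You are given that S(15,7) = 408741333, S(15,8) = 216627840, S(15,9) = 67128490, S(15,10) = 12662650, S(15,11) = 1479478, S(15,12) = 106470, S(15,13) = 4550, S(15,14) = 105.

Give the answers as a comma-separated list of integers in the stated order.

129413217791, 23466951300, 2892439160, 243577530

i=16: T(16,8)=408741333+8·216627840=2141764053 | T(16,9)=216627840+9·67128490=820784250 | T(16,10)=67128490+10·12662650=193754990 | T(16,11)=12662650+11·1479478=28936908 | T(16,12)=1479478+12·106470=2757118 | T(16,13)=106470+13·4550=165620 | T(16,14)=4550+14·105=6020
i=17: T(17,9)=2141764053+9·820784250=9528822303 | T(17,10)=820784250+10·193754990=2758334150 | T(17,11)=193754990+11·28936908=512060978 | T(17,12)=28936908+12·2757118=62022324 | T(17,13)=2757118+13·165620=4910178 | T(17,14)=165620+14·6020=249900
i=18: T(18,10)=9528822303+10·2758334150=37112163803 | T(18,11)=2758334150+11·512060978=8391004908 | T(18,12)=512060978+12·62022324=1256328866 | T(18,13)=62022324+13·4910178=125854638 | T(18,14)=4910178+14·249900=8408778
i=19: T(19,11)=37112163803+11·8391004908=129413217791 | T(19,12)=8391004908+12·1256328866=23466951300 | T(19,13)=1256328866+13·125854638=2892439160 | T(19,14)=125854638+14·8408778=243577530
Read S(19,11) = 129413217791, S(19,12) = 23466951300, S(19,13) = 2892439160, S(19,14) = 243577530.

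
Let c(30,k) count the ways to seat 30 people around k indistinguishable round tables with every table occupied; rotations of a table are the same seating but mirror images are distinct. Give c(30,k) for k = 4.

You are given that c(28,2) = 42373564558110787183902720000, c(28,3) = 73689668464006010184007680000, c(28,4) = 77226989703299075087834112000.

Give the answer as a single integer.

66951000306085302338993639424000

r29: T_29,3=28×73689668464006010184007680000+42373564558110787183902720000=2105684281550279072336117760000; T_29,4=28×77226989703299075087834112000+73689668464006010184007680000=2236045380156380112643362816000
r30: T_30,4=29×2236045380156380112643362816000+2105684281550279072336117760000=66951000306085302338993639424000
Read c(30,4) = 66951000306085302338993639424000.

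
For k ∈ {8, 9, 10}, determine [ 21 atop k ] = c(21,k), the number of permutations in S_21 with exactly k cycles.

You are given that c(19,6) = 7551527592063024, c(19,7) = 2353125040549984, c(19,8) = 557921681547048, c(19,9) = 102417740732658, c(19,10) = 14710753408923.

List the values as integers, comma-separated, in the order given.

311333643161390640, 63030812099294896, 10142299865511450

@20  (20,7):2353125040549984·19+7551527592063024→52260903362512720, (20,8):557921681547048·19+2353125040549984→12953636989943896, (20,9):102417740732658·19+557921681547048→2503858755467550, (20,10):14710753408923·19+102417740732658→381922055502195
@21  (21,8):12953636989943896·20+52260903362512720→311333643161390640, (21,9):2503858755467550·20+12953636989943896→63030812099294896, (21,10):381922055502195·20+2503858755467550→10142299865511450
Read c(21,8) = 311333643161390640, c(21,9) = 63030812099294896, c(21,10) = 10142299865511450.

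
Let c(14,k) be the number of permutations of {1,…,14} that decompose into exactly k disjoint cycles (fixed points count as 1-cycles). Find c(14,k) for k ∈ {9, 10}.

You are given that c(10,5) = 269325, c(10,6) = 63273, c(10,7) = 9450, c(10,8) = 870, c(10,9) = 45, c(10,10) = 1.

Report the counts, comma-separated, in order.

row 11: T[11][6]=10·63273+269325=902055  T[11][7]=10·9450+63273=157773  T[11][8]=10·870+9450=18150  T[11][9]=10·45+870=1320  T[11][10]=10·1+45=55
row 12: T[12][7]=11·157773+902055=2637558  T[12][8]=11·18150+157773=357423  T[12][9]=11·1320+18150=32670  T[12][10]=11·55+1320=1925
row 13: T[13][8]=12·357423+2637558=6926634  T[13][9]=12·32670+357423=749463  T[13][10]=12·1925+32670=55770
row 14: T[14][9]=13·749463+6926634=16669653  T[14][10]=13·55770+749463=1474473
Read c(14,9) = 16669653, c(14,10) = 1474473.

16669653, 1474473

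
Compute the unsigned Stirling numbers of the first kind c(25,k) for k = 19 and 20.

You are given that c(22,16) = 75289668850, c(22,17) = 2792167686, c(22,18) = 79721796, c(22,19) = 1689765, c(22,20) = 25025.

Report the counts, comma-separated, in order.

r23: T_23,17=22×2792167686+75289668850=136717357942; T_23,18=22×79721796+2792167686=4546047198; T_23,19=22×1689765+79721796=116896626; T_23,20=22×25025+1689765=2240315
r24: T_24,18=23×4546047198+136717357942=241276443496; T_24,19=23×116896626+4546047198=7234669596; T_24,20=23×2240315+116896626=168423871
r25: T_25,19=24×7234669596+241276443496=414908513800; T_25,20=24×168423871+7234669596=11276842500
Read c(25,19) = 414908513800, c(25,20) = 11276842500.

414908513800, 11276842500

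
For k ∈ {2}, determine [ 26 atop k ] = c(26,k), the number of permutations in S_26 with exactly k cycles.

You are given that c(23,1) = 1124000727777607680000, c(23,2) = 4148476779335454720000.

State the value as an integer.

59190128811701203599360000

i=24: T(24,1)=0+23·1124000727777607680000=25852016738884976640000 | T(24,2)=1124000727777607680000+23·4148476779335454720000=96538966652493066240000
i=25: T(25,1)=0+24·25852016738884976640000=620448401733239439360000 | T(25,2)=25852016738884976640000+24·96538966652493066240000=2342787216398718566400000
i=26: T(26,2)=620448401733239439360000+25·2342787216398718566400000=59190128811701203599360000
Read c(26,2) = 59190128811701203599360000.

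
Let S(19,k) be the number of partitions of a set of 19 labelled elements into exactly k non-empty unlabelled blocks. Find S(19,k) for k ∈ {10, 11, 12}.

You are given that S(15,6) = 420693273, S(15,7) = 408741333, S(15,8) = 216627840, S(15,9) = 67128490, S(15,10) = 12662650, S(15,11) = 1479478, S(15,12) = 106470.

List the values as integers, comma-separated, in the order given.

i=16: T(16,7)=420693273+7·408741333=3281882604 | T(16,8)=408741333+8·216627840=2141764053 | T(16,9)=216627840+9·67128490=820784250 | T(16,10)=67128490+10·12662650=193754990 | T(16,11)=12662650+11·1479478=28936908 | T(16,12)=1479478+12·106470=2757118
i=17: T(17,8)=3281882604+8·2141764053=20415995028 | T(17,9)=2141764053+9·820784250=9528822303 | T(17,10)=820784250+10·193754990=2758334150 | T(17,11)=193754990+11·28936908=512060978 | T(17,12)=28936908+12·2757118=62022324
i=18: T(18,9)=20415995028+9·9528822303=106175395755 | T(18,10)=9528822303+10·2758334150=37112163803 | T(18,11)=2758334150+11·512060978=8391004908 | T(18,12)=512060978+12·62022324=1256328866
i=19: T(19,10)=106175395755+10·37112163803=477297033785 | T(19,11)=37112163803+11·8391004908=129413217791 | T(19,12)=8391004908+12·1256328866=23466951300
Read S(19,10) = 477297033785, S(19,11) = 129413217791, S(19,12) = 23466951300.

477297033785, 129413217791, 23466951300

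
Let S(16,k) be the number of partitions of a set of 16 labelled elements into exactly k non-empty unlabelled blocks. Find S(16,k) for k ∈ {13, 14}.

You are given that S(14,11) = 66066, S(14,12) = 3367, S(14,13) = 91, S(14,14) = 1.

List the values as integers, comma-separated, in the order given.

165620, 6020

r15: T_15,12=12×3367+66066=106470; T_15,13=13×91+3367=4550; T_15,14=14×1+91=105
r16: T_16,13=13×4550+106470=165620; T_16,14=14×105+4550=6020
Read S(16,13) = 165620, S(16,14) = 6020.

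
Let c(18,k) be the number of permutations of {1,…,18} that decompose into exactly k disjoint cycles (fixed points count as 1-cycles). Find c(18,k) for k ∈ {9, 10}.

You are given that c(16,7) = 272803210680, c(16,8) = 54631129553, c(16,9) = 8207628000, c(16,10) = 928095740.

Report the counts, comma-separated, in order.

r17: T_17,8=16×54631129553+272803210680=1146901283528; T_17,9=16×8207628000+54631129553=185953177553; T_17,10=16×928095740+8207628000=23057159840
r18: T_18,9=17×185953177553+1146901283528=4308105301929; T_18,10=17×23057159840+185953177553=577924894833
Read c(18,9) = 4308105301929, c(18,10) = 577924894833.

4308105301929, 577924894833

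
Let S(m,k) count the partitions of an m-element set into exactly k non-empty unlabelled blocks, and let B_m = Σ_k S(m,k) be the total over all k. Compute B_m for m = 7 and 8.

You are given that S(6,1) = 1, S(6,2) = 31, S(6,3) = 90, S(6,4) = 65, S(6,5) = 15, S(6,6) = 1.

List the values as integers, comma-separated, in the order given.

@7  (7,1):1·1+0→1, (7,2):31·2+1→63, (7,3):90·3+31→301, (7,4):65·4+90→350, (7,5):15·5+65→140, (7,6):1·6+15→21, (7,7):0·7+1→1
@8  (8,1):1·1+0→1, (8,2):63·2+1→127, (8,3):301·3+63→966, (8,4):350·4+301→1701, (8,5):140·5+350→1050, (8,6):21·6+140→266, (8,7):1·7+21→28, (8,8):0·8+1→1
B_7 = ΣS(7,k) = 1+63+301+350+140+21+1 = 877
B_8 = ΣS(8,k) = 1+127+966+1701+1050+266+28+1 = 4140

877, 4140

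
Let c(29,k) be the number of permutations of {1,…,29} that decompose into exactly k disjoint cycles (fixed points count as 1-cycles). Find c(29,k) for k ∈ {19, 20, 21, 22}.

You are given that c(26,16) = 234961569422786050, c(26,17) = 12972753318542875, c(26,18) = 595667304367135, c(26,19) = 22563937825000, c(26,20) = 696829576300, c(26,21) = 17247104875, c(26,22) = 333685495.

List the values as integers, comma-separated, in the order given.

3031400077459516035, 124243455209483610, 4285624815406935, 123268226851770

row 27: T[27][17]=26·12972753318542875+234961569422786050=572253155704900800  T[27][18]=26·595667304367135+12972753318542875=28460103232088385  T[27][19]=26·22563937825000+595667304367135=1182329687817135  T[27][20]=26·696829576300+22563937825000=40681506808800  T[27][21]=26·17247104875+696829576300=1145254303050  T[27][22]=26·333685495+17247104875=25922927745
row 28: T[28][18]=27·28460103232088385+572253155704900800=1340675942971287195  T[28][19]=27·1182329687817135+28460103232088385=60383004803151030  T[28][20]=27·40681506808800+1182329687817135=2280730371654735  T[28][21]=27·1145254303050+40681506808800=71603372991150  T[28][22]=27·25922927745+1145254303050=1845173352165
row 29: T[29][19]=28·60383004803151030+1340675942971287195=3031400077459516035  T[29][20]=28·2280730371654735+60383004803151030=124243455209483610  T[29][21]=28·71603372991150+2280730371654735=4285624815406935  T[29][22]=28·1845173352165+71603372991150=123268226851770
Read c(29,19) = 3031400077459516035, c(29,20) = 124243455209483610, c(29,21) = 4285624815406935, c(29,22) = 123268226851770.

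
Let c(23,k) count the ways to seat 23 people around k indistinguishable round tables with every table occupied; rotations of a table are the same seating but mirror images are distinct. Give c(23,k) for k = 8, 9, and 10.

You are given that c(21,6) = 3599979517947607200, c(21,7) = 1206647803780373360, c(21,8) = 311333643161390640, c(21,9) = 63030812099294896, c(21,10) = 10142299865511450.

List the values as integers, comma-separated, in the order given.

r22: T_22,7=21×1206647803780373360+3599979517947607200=28939583397335447760; T_22,8=21×311333643161390640+1206647803780373360=7744654310169576800; T_22,9=21×63030812099294896+311333643161390640=1634980697246583456; T_22,10=21×10142299865511450+63030812099294896=276019109275035346
r23: T_23,8=22×7744654310169576800+28939583397335447760=199321978221066137360; T_23,9=22×1634980697246583456+7744654310169576800=43714229649594412832; T_23,10=22×276019109275035346+1634980697246583456=7707401101297361068
Read c(23,8) = 199321978221066137360, c(23,9) = 43714229649594412832, c(23,10) = 7707401101297361068.

199321978221066137360, 43714229649594412832, 7707401101297361068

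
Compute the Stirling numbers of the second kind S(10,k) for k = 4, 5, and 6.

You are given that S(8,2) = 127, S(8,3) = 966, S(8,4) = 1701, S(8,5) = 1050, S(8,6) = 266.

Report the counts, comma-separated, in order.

i=9: T(9,3)=127+3·966=3025 | T(9,4)=966+4·1701=7770 | T(9,5)=1701+5·1050=6951 | T(9,6)=1050+6·266=2646
i=10: T(10,4)=3025+4·7770=34105 | T(10,5)=7770+5·6951=42525 | T(10,6)=6951+6·2646=22827
Read S(10,4) = 34105, S(10,5) = 42525, S(10,6) = 22827.

34105, 42525, 22827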